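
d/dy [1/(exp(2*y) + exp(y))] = (-2*exp(y) - 1)*exp(-y)/(exp(y) + 1)^2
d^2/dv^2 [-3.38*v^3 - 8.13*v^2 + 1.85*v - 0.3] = -20.28*v - 16.26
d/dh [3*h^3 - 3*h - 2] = 9*h^2 - 3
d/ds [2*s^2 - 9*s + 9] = 4*s - 9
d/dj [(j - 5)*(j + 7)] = 2*j + 2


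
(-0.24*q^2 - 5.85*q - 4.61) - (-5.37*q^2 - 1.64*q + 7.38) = 5.13*q^2 - 4.21*q - 11.99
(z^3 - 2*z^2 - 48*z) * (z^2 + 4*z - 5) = z^5 + 2*z^4 - 61*z^3 - 182*z^2 + 240*z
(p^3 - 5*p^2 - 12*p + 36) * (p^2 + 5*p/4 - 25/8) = p^5 - 15*p^4/4 - 171*p^3/8 + 293*p^2/8 + 165*p/2 - 225/2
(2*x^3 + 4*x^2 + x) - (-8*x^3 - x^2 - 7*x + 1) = 10*x^3 + 5*x^2 + 8*x - 1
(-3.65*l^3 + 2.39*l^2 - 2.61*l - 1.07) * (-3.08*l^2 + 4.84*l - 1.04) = 11.242*l^5 - 25.0272*l^4 + 23.4024*l^3 - 11.8224*l^2 - 2.4644*l + 1.1128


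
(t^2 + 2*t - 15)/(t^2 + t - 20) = (t - 3)/(t - 4)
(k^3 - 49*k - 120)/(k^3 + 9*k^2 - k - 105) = (k^2 - 5*k - 24)/(k^2 + 4*k - 21)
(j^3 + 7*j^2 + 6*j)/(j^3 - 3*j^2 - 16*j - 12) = j*(j + 6)/(j^2 - 4*j - 12)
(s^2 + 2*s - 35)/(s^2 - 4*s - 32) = (-s^2 - 2*s + 35)/(-s^2 + 4*s + 32)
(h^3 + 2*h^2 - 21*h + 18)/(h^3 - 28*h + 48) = (h^2 - 4*h + 3)/(h^2 - 6*h + 8)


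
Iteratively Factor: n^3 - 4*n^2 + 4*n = (n)*(n^2 - 4*n + 4) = n*(n - 2)*(n - 2)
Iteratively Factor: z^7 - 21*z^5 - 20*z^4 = (z)*(z^6 - 21*z^4 - 20*z^3) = z*(z + 1)*(z^5 - z^4 - 20*z^3) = z*(z + 1)*(z + 4)*(z^4 - 5*z^3) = z^2*(z + 1)*(z + 4)*(z^3 - 5*z^2) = z^3*(z + 1)*(z + 4)*(z^2 - 5*z) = z^3*(z - 5)*(z + 1)*(z + 4)*(z)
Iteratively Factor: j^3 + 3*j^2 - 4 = (j + 2)*(j^2 + j - 2) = (j + 2)^2*(j - 1)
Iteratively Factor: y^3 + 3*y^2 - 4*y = (y + 4)*(y^2 - y) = y*(y + 4)*(y - 1)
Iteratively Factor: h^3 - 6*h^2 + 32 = (h - 4)*(h^2 - 2*h - 8) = (h - 4)*(h + 2)*(h - 4)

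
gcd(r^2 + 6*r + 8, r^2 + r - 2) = r + 2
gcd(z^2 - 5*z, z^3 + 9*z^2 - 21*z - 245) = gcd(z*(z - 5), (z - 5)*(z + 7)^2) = z - 5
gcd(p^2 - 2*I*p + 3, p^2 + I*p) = p + I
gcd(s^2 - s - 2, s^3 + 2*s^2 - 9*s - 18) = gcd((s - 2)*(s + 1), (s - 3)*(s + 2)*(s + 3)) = 1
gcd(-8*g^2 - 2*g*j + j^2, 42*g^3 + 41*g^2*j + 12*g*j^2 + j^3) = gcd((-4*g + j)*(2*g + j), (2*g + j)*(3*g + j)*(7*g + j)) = 2*g + j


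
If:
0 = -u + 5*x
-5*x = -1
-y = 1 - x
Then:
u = 1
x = 1/5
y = -4/5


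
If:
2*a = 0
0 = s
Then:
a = 0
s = 0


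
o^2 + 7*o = o*(o + 7)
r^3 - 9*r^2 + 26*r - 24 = (r - 4)*(r - 3)*(r - 2)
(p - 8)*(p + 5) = p^2 - 3*p - 40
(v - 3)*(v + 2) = v^2 - v - 6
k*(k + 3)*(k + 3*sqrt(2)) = k^3 + 3*k^2 + 3*sqrt(2)*k^2 + 9*sqrt(2)*k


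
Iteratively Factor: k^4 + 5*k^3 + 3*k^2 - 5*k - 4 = (k + 4)*(k^3 + k^2 - k - 1) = (k - 1)*(k + 4)*(k^2 + 2*k + 1) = (k - 1)*(k + 1)*(k + 4)*(k + 1)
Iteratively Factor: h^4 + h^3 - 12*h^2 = (h + 4)*(h^3 - 3*h^2) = (h - 3)*(h + 4)*(h^2) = h*(h - 3)*(h + 4)*(h)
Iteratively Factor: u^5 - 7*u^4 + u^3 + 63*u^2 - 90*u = (u)*(u^4 - 7*u^3 + u^2 + 63*u - 90) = u*(u - 5)*(u^3 - 2*u^2 - 9*u + 18) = u*(u - 5)*(u - 2)*(u^2 - 9) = u*(u - 5)*(u - 2)*(u + 3)*(u - 3)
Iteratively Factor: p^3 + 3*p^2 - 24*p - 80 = (p - 5)*(p^2 + 8*p + 16) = (p - 5)*(p + 4)*(p + 4)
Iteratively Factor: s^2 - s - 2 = (s + 1)*(s - 2)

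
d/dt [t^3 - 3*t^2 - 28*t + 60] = 3*t^2 - 6*t - 28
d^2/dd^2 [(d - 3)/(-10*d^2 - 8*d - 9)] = 4*(-8*(d - 3)*(5*d + 2)^2 + (15*d - 11)*(10*d^2 + 8*d + 9))/(10*d^2 + 8*d + 9)^3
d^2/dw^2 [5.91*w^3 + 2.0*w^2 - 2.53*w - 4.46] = 35.46*w + 4.0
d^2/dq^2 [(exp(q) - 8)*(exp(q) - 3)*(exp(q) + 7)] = (9*exp(2*q) - 16*exp(q) - 53)*exp(q)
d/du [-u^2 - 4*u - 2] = -2*u - 4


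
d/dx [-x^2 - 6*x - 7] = -2*x - 6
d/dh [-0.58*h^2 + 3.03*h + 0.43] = 3.03 - 1.16*h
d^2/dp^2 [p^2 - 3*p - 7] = 2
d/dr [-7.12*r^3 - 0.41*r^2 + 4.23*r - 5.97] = -21.36*r^2 - 0.82*r + 4.23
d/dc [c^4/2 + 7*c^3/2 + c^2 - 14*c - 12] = 2*c^3 + 21*c^2/2 + 2*c - 14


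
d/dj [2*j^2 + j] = 4*j + 1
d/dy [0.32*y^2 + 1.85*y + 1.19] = 0.64*y + 1.85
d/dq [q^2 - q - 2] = 2*q - 1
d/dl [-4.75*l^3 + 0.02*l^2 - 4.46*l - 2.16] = -14.25*l^2 + 0.04*l - 4.46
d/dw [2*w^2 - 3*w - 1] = 4*w - 3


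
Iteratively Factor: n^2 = (n)*(n)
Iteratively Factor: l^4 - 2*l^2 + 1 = (l - 1)*(l^3 + l^2 - l - 1) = (l - 1)^2*(l^2 + 2*l + 1) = (l - 1)^2*(l + 1)*(l + 1)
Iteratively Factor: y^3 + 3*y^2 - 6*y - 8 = (y - 2)*(y^2 + 5*y + 4) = (y - 2)*(y + 4)*(y + 1)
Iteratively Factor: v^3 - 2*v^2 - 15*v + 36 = (v - 3)*(v^2 + v - 12) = (v - 3)*(v + 4)*(v - 3)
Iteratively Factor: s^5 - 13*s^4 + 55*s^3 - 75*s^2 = (s - 3)*(s^4 - 10*s^3 + 25*s^2) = (s - 5)*(s - 3)*(s^3 - 5*s^2) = s*(s - 5)*(s - 3)*(s^2 - 5*s) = s*(s - 5)^2*(s - 3)*(s)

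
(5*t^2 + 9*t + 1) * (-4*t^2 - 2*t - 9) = -20*t^4 - 46*t^3 - 67*t^2 - 83*t - 9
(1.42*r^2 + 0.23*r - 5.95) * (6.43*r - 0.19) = 9.1306*r^3 + 1.2091*r^2 - 38.3022*r + 1.1305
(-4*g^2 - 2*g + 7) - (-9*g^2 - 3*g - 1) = 5*g^2 + g + 8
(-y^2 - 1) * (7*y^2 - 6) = -7*y^4 - y^2 + 6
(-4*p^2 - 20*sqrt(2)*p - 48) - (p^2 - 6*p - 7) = -5*p^2 - 20*sqrt(2)*p + 6*p - 41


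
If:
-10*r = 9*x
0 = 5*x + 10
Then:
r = 9/5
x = -2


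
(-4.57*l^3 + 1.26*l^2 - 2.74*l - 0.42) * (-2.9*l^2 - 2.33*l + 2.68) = 13.253*l^5 + 6.9941*l^4 - 7.2374*l^3 + 10.979*l^2 - 6.3646*l - 1.1256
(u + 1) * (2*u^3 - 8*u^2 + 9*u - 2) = 2*u^4 - 6*u^3 + u^2 + 7*u - 2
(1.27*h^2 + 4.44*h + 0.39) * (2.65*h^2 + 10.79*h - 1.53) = 3.3655*h^4 + 25.4693*h^3 + 46.998*h^2 - 2.5851*h - 0.5967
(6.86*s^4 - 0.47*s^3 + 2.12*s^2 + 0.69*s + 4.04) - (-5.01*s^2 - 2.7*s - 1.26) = 6.86*s^4 - 0.47*s^3 + 7.13*s^2 + 3.39*s + 5.3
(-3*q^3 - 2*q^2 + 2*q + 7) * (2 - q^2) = 3*q^5 + 2*q^4 - 8*q^3 - 11*q^2 + 4*q + 14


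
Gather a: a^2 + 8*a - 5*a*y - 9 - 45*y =a^2 + a*(8 - 5*y) - 45*y - 9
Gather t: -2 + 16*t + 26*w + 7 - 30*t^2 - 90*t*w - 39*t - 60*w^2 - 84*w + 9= -30*t^2 + t*(-90*w - 23) - 60*w^2 - 58*w + 14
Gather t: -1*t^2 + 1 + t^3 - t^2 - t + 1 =t^3 - 2*t^2 - t + 2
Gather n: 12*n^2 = 12*n^2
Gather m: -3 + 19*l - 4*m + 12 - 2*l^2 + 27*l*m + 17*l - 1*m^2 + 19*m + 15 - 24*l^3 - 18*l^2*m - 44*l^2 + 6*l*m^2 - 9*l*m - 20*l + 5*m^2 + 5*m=-24*l^3 - 46*l^2 + 16*l + m^2*(6*l + 4) + m*(-18*l^2 + 18*l + 20) + 24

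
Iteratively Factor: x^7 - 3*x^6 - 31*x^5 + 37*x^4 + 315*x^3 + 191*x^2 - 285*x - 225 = (x - 1)*(x^6 - 2*x^5 - 33*x^4 + 4*x^3 + 319*x^2 + 510*x + 225) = (x - 1)*(x + 1)*(x^5 - 3*x^4 - 30*x^3 + 34*x^2 + 285*x + 225) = (x - 5)*(x - 1)*(x + 1)*(x^4 + 2*x^3 - 20*x^2 - 66*x - 45) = (x - 5)*(x - 1)*(x + 1)^2*(x^3 + x^2 - 21*x - 45) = (x - 5)*(x - 1)*(x + 1)^2*(x + 3)*(x^2 - 2*x - 15) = (x - 5)*(x - 1)*(x + 1)^2*(x + 3)^2*(x - 5)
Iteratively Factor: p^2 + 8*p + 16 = (p + 4)*(p + 4)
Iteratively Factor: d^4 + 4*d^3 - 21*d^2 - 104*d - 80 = (d + 1)*(d^3 + 3*d^2 - 24*d - 80) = (d + 1)*(d + 4)*(d^2 - d - 20) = (d + 1)*(d + 4)^2*(d - 5)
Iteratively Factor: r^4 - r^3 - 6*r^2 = (r)*(r^3 - r^2 - 6*r) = r*(r + 2)*(r^2 - 3*r) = r^2*(r + 2)*(r - 3)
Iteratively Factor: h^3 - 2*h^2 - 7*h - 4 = (h + 1)*(h^2 - 3*h - 4) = (h + 1)^2*(h - 4)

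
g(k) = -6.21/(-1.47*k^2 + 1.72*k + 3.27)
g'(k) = -6.21*(2.94*k - 1.72)/(-1.47*k^2 + 1.72*k + 3.27)^2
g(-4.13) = 0.21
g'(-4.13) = 0.10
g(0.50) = -1.65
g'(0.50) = 0.11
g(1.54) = -2.55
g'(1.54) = -2.95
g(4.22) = 0.40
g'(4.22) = -0.27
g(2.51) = 3.71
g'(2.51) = -12.54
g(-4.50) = 0.18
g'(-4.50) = 0.08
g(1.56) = -2.61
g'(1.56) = -3.15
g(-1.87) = 1.22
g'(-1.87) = 1.73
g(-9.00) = 0.05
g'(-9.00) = 0.01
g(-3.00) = 0.41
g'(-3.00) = 0.29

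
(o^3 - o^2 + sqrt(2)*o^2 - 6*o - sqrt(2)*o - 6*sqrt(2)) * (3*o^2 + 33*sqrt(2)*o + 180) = 3*o^5 - 3*o^4 + 36*sqrt(2)*o^4 - 36*sqrt(2)*o^3 + 228*o^3 - 246*o^2 - 36*sqrt(2)*o^2 - 1476*o - 180*sqrt(2)*o - 1080*sqrt(2)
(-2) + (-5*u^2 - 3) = -5*u^2 - 5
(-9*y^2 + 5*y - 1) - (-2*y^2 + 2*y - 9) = -7*y^2 + 3*y + 8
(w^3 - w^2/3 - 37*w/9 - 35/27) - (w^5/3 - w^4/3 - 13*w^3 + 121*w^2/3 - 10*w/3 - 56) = -w^5/3 + w^4/3 + 14*w^3 - 122*w^2/3 - 7*w/9 + 1477/27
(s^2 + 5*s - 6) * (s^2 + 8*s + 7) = s^4 + 13*s^3 + 41*s^2 - 13*s - 42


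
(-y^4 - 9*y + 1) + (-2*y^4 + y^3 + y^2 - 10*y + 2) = -3*y^4 + y^3 + y^2 - 19*y + 3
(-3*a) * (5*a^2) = -15*a^3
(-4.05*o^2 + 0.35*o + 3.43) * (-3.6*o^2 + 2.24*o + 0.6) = 14.58*o^4 - 10.332*o^3 - 13.994*o^2 + 7.8932*o + 2.058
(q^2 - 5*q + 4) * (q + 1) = q^3 - 4*q^2 - q + 4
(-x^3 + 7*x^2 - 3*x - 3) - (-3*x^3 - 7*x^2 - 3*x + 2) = 2*x^3 + 14*x^2 - 5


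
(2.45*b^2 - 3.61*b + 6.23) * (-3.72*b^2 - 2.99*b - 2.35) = -9.114*b^4 + 6.1037*b^3 - 18.1392*b^2 - 10.1442*b - 14.6405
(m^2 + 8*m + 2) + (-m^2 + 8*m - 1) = 16*m + 1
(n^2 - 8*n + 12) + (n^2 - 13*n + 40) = 2*n^2 - 21*n + 52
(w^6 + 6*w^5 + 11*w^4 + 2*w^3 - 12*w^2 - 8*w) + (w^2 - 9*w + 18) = w^6 + 6*w^5 + 11*w^4 + 2*w^3 - 11*w^2 - 17*w + 18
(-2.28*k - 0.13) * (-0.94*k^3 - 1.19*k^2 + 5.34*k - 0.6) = 2.1432*k^4 + 2.8354*k^3 - 12.0205*k^2 + 0.6738*k + 0.078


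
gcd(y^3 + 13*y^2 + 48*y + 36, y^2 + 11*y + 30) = y + 6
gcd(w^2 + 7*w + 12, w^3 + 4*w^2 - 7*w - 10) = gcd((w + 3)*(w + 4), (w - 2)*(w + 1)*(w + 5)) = 1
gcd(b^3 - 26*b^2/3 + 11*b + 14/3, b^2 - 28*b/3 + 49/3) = b - 7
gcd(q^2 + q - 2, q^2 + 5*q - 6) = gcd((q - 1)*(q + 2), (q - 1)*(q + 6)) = q - 1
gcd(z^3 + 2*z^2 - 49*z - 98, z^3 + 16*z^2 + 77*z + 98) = z^2 + 9*z + 14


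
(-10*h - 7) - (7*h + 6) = -17*h - 13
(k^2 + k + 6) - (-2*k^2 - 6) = 3*k^2 + k + 12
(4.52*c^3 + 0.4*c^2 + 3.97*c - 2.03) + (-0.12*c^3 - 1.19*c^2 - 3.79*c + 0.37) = 4.4*c^3 - 0.79*c^2 + 0.18*c - 1.66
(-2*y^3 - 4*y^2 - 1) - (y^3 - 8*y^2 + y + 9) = -3*y^3 + 4*y^2 - y - 10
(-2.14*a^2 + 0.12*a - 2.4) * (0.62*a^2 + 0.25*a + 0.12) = -1.3268*a^4 - 0.4606*a^3 - 1.7148*a^2 - 0.5856*a - 0.288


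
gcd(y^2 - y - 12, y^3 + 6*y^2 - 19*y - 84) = y^2 - y - 12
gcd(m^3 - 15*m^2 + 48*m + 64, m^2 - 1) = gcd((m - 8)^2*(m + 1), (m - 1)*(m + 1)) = m + 1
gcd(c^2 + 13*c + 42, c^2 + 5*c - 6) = c + 6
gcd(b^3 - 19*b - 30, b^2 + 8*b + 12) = b + 2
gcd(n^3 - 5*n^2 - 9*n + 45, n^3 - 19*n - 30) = n^2 - 2*n - 15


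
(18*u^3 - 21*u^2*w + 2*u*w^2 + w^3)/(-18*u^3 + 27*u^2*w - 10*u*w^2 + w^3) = (-6*u - w)/(6*u - w)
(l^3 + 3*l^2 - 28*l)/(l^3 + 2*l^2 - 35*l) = (l - 4)/(l - 5)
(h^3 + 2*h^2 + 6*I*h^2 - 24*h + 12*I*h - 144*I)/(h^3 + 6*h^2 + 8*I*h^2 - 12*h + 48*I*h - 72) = (h - 4)/(h + 2*I)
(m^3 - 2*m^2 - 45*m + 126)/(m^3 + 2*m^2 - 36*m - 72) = (m^2 + 4*m - 21)/(m^2 + 8*m + 12)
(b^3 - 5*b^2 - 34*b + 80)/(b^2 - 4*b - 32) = (b^2 + 3*b - 10)/(b + 4)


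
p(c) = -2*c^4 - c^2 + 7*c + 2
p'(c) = -8*c^3 - 2*c + 7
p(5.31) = -1579.07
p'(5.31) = -1201.39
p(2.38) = -51.18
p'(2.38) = -105.61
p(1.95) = -17.07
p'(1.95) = -56.22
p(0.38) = 4.47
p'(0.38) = 5.80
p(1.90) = -14.37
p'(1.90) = -51.67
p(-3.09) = -211.51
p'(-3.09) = 249.21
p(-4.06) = -586.32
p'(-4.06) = 550.51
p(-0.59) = -2.72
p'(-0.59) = 9.82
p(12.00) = -41530.00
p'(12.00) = -13841.00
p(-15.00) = -101578.00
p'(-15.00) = 27037.00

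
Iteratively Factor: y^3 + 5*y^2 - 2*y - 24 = (y + 4)*(y^2 + y - 6) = (y - 2)*(y + 4)*(y + 3)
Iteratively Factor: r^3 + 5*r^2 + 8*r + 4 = (r + 2)*(r^2 + 3*r + 2) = (r + 1)*(r + 2)*(r + 2)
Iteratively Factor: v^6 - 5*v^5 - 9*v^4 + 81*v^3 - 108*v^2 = (v - 3)*(v^5 - 2*v^4 - 15*v^3 + 36*v^2) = (v - 3)^2*(v^4 + v^3 - 12*v^2) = (v - 3)^3*(v^3 + 4*v^2) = (v - 3)^3*(v + 4)*(v^2) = v*(v - 3)^3*(v + 4)*(v)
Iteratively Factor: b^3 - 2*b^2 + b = (b - 1)*(b^2 - b) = b*(b - 1)*(b - 1)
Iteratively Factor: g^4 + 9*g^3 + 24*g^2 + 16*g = (g + 4)*(g^3 + 5*g^2 + 4*g) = g*(g + 4)*(g^2 + 5*g + 4) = g*(g + 4)^2*(g + 1)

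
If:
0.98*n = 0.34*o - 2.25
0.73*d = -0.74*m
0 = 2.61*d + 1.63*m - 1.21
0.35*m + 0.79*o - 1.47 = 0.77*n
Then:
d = 1.21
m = -1.19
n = -2.22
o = 0.23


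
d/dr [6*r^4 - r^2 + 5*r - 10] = 24*r^3 - 2*r + 5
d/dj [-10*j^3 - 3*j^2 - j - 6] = -30*j^2 - 6*j - 1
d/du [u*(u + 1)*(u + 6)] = 3*u^2 + 14*u + 6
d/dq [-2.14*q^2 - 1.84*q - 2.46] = -4.28*q - 1.84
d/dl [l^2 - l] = 2*l - 1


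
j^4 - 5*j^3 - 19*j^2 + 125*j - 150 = (j - 5)*(j - 3)*(j - 2)*(j + 5)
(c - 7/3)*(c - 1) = c^2 - 10*c/3 + 7/3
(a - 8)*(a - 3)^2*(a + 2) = a^4 - 12*a^3 + 29*a^2 + 42*a - 144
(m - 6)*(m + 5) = m^2 - m - 30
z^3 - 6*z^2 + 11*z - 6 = (z - 3)*(z - 2)*(z - 1)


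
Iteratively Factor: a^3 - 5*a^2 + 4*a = (a)*(a^2 - 5*a + 4) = a*(a - 1)*(a - 4)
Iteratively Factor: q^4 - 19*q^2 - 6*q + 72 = (q - 2)*(q^3 + 2*q^2 - 15*q - 36) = (q - 4)*(q - 2)*(q^2 + 6*q + 9) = (q - 4)*(q - 2)*(q + 3)*(q + 3)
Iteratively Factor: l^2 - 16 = (l + 4)*(l - 4)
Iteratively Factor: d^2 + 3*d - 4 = (d - 1)*(d + 4)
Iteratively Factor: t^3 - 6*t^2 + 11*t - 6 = (t - 3)*(t^2 - 3*t + 2) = (t - 3)*(t - 1)*(t - 2)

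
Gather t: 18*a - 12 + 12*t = 18*a + 12*t - 12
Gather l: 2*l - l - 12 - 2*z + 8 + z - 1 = l - z - 5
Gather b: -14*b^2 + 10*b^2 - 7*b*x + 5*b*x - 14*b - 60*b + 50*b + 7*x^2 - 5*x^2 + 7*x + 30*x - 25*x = -4*b^2 + b*(-2*x - 24) + 2*x^2 + 12*x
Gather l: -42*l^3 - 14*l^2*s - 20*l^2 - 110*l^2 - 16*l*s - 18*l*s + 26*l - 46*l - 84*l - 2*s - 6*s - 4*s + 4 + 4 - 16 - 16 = -42*l^3 + l^2*(-14*s - 130) + l*(-34*s - 104) - 12*s - 24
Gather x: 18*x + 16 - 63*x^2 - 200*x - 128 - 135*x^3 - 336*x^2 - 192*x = -135*x^3 - 399*x^2 - 374*x - 112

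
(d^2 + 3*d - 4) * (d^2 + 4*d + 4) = d^4 + 7*d^3 + 12*d^2 - 4*d - 16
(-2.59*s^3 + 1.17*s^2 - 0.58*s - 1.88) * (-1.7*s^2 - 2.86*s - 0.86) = 4.403*s^5 + 5.4184*s^4 - 0.1328*s^3 + 3.8486*s^2 + 5.8756*s + 1.6168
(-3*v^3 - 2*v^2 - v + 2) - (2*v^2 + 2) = -3*v^3 - 4*v^2 - v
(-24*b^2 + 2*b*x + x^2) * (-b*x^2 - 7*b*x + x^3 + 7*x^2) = 24*b^3*x^2 + 168*b^3*x - 26*b^2*x^3 - 182*b^2*x^2 + b*x^4 + 7*b*x^3 + x^5 + 7*x^4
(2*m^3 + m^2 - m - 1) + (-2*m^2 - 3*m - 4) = 2*m^3 - m^2 - 4*m - 5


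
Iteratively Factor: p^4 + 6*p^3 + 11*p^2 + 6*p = (p + 2)*(p^3 + 4*p^2 + 3*p) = (p + 2)*(p + 3)*(p^2 + p) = p*(p + 2)*(p + 3)*(p + 1)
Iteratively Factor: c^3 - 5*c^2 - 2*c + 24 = (c + 2)*(c^2 - 7*c + 12) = (c - 4)*(c + 2)*(c - 3)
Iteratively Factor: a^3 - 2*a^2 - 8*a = (a + 2)*(a^2 - 4*a) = a*(a + 2)*(a - 4)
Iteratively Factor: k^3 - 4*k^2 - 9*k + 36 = (k + 3)*(k^2 - 7*k + 12) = (k - 4)*(k + 3)*(k - 3)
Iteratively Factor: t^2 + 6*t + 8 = (t + 4)*(t + 2)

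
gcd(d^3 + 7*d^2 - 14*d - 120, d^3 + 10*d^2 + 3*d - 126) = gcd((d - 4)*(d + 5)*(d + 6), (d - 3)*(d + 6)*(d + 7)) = d + 6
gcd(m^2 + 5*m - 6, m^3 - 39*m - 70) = 1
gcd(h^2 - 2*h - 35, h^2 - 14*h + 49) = h - 7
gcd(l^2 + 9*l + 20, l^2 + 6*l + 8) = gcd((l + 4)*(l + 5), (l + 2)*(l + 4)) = l + 4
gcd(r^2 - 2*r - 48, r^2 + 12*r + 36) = r + 6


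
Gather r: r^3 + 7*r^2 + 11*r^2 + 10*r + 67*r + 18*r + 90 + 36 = r^3 + 18*r^2 + 95*r + 126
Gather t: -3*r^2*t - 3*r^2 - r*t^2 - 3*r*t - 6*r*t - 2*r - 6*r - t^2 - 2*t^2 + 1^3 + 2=-3*r^2 - 8*r + t^2*(-r - 3) + t*(-3*r^2 - 9*r) + 3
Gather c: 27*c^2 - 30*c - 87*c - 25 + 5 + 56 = 27*c^2 - 117*c + 36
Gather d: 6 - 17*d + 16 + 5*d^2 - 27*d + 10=5*d^2 - 44*d + 32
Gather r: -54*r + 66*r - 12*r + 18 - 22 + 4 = 0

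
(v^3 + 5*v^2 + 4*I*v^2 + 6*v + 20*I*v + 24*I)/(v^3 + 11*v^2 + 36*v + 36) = (v + 4*I)/(v + 6)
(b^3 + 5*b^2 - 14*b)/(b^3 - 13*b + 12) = b*(b^2 + 5*b - 14)/(b^3 - 13*b + 12)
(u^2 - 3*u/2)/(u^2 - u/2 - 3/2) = u/(u + 1)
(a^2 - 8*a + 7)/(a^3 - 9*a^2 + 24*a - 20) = (a^2 - 8*a + 7)/(a^3 - 9*a^2 + 24*a - 20)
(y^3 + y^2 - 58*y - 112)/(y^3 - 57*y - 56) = (y + 2)/(y + 1)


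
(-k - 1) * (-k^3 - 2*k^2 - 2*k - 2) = k^4 + 3*k^3 + 4*k^2 + 4*k + 2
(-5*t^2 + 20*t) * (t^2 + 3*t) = -5*t^4 + 5*t^3 + 60*t^2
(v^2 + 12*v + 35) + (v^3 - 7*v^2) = v^3 - 6*v^2 + 12*v + 35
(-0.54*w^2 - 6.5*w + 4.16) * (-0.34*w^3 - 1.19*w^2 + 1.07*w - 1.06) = 0.1836*w^5 + 2.8526*w^4 + 5.7428*w^3 - 11.333*w^2 + 11.3412*w - 4.4096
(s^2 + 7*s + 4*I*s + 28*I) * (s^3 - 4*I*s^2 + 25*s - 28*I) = s^5 + 7*s^4 + 41*s^3 + 287*s^2 + 72*I*s^2 + 112*s + 504*I*s + 784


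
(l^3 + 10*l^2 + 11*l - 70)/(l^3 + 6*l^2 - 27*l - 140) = (l^2 + 3*l - 10)/(l^2 - l - 20)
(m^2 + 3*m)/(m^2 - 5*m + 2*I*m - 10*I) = m*(m + 3)/(m^2 + m*(-5 + 2*I) - 10*I)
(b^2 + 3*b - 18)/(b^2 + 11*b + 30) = (b - 3)/(b + 5)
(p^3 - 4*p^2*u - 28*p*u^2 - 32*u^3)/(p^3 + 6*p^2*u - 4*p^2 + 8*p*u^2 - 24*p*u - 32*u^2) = (p^2 - 6*p*u - 16*u^2)/(p^2 + 4*p*u - 4*p - 16*u)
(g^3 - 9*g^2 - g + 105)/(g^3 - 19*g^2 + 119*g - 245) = (g + 3)/(g - 7)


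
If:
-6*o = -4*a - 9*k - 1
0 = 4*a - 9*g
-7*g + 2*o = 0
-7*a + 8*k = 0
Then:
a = -24/61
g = -32/183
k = -21/61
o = -112/183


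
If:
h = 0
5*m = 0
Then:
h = 0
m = 0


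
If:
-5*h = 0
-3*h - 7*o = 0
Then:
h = 0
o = 0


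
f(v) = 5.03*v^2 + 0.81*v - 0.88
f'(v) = 10.06*v + 0.81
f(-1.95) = 16.67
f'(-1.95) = -18.81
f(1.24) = 7.86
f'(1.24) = 13.28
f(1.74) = 15.76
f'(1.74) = 18.31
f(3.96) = 81.21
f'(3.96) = 40.65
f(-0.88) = 2.30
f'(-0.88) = -8.04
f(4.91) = 124.36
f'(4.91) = 50.20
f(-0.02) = -0.89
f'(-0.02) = 0.61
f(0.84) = 3.35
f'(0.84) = 9.26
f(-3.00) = 41.96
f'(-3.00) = -29.37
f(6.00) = 185.06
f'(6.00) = 61.17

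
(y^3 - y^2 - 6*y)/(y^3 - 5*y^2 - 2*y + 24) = y/(y - 4)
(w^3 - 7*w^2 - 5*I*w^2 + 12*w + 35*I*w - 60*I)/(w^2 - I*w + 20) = (w^2 - 7*w + 12)/(w + 4*I)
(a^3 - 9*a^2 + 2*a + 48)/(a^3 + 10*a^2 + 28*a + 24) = (a^2 - 11*a + 24)/(a^2 + 8*a + 12)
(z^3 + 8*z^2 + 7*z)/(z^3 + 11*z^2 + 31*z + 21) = z/(z + 3)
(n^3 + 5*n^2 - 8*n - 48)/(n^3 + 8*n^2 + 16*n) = (n - 3)/n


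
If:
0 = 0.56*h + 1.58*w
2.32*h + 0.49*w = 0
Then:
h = 0.00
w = 0.00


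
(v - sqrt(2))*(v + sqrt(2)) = v^2 - 2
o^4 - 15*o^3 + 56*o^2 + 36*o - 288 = (o - 8)*(o - 6)*(o - 3)*(o + 2)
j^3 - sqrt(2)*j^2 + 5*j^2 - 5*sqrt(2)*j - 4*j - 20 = (j + 5)*(j - 2*sqrt(2))*(j + sqrt(2))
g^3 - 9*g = g*(g - 3)*(g + 3)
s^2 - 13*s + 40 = (s - 8)*(s - 5)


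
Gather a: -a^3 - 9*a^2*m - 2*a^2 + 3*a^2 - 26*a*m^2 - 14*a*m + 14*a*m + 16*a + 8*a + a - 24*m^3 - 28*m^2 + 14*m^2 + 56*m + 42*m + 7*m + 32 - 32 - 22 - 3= -a^3 + a^2*(1 - 9*m) + a*(25 - 26*m^2) - 24*m^3 - 14*m^2 + 105*m - 25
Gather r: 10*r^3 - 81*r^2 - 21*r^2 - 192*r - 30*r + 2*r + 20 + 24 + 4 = 10*r^3 - 102*r^2 - 220*r + 48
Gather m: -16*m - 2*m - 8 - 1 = -18*m - 9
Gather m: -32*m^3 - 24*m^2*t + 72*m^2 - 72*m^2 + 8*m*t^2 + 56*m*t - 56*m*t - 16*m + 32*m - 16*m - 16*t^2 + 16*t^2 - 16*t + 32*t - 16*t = -32*m^3 - 24*m^2*t + 8*m*t^2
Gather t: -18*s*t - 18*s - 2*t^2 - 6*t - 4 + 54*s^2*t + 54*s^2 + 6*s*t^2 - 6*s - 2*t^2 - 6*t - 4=54*s^2 - 24*s + t^2*(6*s - 4) + t*(54*s^2 - 18*s - 12) - 8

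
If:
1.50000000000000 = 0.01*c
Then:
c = 150.00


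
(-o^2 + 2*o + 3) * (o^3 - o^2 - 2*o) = -o^5 + 3*o^4 + 3*o^3 - 7*o^2 - 6*o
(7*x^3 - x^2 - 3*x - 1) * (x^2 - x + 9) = 7*x^5 - 8*x^4 + 61*x^3 - 7*x^2 - 26*x - 9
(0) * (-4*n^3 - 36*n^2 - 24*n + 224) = 0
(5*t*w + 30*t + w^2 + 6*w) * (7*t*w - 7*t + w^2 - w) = 35*t^2*w^2 + 175*t^2*w - 210*t^2 + 12*t*w^3 + 60*t*w^2 - 72*t*w + w^4 + 5*w^3 - 6*w^2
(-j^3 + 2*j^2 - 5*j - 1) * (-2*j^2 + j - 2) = 2*j^5 - 5*j^4 + 14*j^3 - 7*j^2 + 9*j + 2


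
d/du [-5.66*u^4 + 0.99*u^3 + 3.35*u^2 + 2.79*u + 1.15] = -22.64*u^3 + 2.97*u^2 + 6.7*u + 2.79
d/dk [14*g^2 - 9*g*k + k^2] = -9*g + 2*k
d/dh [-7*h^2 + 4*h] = 4 - 14*h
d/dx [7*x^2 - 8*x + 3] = 14*x - 8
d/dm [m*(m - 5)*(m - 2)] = 3*m^2 - 14*m + 10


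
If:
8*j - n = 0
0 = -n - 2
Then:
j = -1/4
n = -2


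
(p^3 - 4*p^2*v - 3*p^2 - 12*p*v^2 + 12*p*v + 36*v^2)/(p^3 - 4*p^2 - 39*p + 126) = (p^2 - 4*p*v - 12*v^2)/(p^2 - p - 42)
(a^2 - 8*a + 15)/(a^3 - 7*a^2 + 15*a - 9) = (a - 5)/(a^2 - 4*a + 3)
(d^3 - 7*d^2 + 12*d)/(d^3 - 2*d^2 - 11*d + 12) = d*(d - 3)/(d^2 + 2*d - 3)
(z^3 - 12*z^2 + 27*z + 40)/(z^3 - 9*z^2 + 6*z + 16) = (z - 5)/(z - 2)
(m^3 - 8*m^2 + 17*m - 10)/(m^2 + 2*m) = (m^3 - 8*m^2 + 17*m - 10)/(m*(m + 2))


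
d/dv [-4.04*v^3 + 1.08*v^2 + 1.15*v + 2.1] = -12.12*v^2 + 2.16*v + 1.15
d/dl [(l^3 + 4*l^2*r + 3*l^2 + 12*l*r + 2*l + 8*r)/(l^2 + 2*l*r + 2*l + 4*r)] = (l^2 + 4*l*r + 8*r^2 - 2*r)/(l^2 + 4*l*r + 4*r^2)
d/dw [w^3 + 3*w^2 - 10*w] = 3*w^2 + 6*w - 10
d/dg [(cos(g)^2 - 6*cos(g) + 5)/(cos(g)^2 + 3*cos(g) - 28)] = 3*(-3*cos(g)^2 + 22*cos(g) - 51)*sin(g)/((cos(g) - 4)^2*(cos(g) + 7)^2)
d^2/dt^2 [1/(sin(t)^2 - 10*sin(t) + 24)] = 2*(-2*sin(t)^4 + 15*sin(t)^3 + sin(t)^2 - 150*sin(t) + 76)/(sin(t)^2 - 10*sin(t) + 24)^3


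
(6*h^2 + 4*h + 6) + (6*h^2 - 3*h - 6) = 12*h^2 + h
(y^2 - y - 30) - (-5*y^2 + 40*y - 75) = 6*y^2 - 41*y + 45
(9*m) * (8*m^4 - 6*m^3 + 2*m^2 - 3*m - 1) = 72*m^5 - 54*m^4 + 18*m^3 - 27*m^2 - 9*m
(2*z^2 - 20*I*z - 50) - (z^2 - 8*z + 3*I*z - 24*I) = z^2 + 8*z - 23*I*z - 50 + 24*I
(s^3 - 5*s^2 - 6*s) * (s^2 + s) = s^5 - 4*s^4 - 11*s^3 - 6*s^2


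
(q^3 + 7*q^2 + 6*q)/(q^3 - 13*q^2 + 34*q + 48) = q*(q + 6)/(q^2 - 14*q + 48)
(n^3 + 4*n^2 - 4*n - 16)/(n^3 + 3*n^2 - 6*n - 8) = (n + 2)/(n + 1)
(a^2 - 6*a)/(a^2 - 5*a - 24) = a*(6 - a)/(-a^2 + 5*a + 24)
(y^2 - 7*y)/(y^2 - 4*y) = (y - 7)/(y - 4)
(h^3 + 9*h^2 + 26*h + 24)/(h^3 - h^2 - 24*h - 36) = (h + 4)/(h - 6)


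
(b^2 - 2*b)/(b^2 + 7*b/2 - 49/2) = 2*b*(b - 2)/(2*b^2 + 7*b - 49)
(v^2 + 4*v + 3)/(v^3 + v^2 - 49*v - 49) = (v + 3)/(v^2 - 49)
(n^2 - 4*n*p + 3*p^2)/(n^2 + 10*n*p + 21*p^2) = (n^2 - 4*n*p + 3*p^2)/(n^2 + 10*n*p + 21*p^2)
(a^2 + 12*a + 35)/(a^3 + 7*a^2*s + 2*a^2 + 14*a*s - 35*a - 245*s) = (a + 5)/(a^2 + 7*a*s - 5*a - 35*s)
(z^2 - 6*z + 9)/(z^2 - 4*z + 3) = (z - 3)/(z - 1)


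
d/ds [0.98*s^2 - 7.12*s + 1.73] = 1.96*s - 7.12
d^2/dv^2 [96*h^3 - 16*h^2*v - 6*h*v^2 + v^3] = -12*h + 6*v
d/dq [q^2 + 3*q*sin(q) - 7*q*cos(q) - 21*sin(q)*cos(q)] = 7*q*sin(q) + 3*q*cos(q) + 2*q + 3*sin(q) - 7*cos(q) - 21*cos(2*q)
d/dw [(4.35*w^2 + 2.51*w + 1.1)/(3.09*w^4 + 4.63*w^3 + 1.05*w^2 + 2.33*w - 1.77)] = (-26.883*w^5 - 43.4082*w^4 - 36.8386*w^3 - 7.779*w^2 - 17.709*w - 7.0057)/(9.5481*w^8 + 28.6134*w^7 + 27.9259*w^6 + 24.1224*w^5 + 11.7397*w^4 - 11.4972*w^3 + 1.7119*w^2 - 8.2482*w + 3.1329)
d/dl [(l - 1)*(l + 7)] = 2*l + 6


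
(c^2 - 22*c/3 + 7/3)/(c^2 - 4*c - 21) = (c - 1/3)/(c + 3)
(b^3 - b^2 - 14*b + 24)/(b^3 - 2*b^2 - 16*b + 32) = (b - 3)/(b - 4)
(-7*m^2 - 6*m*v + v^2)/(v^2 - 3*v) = (-7*m^2 - 6*m*v + v^2)/(v*(v - 3))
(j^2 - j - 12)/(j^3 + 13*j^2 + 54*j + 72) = (j - 4)/(j^2 + 10*j + 24)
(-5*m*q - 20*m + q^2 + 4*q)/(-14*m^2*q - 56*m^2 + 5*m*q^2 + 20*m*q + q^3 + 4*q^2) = (-5*m + q)/(-14*m^2 + 5*m*q + q^2)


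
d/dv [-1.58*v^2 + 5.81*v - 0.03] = 5.81 - 3.16*v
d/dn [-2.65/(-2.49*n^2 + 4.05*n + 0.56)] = (10.7325 - 13.197*n)/(-2.49*n^2 + 4.05*n + 0.56)^2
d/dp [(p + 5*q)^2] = 2*p + 10*q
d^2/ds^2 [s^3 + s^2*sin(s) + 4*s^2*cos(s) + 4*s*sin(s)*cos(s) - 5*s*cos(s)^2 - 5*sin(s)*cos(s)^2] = -s^2*sin(s) - 4*s^2*cos(s) - 16*s*sin(s) - 8*s*sin(2*s) + 4*s*cos(s) + 10*s*cos(2*s) + 6*s + 13*sin(s)/4 + 10*sin(2*s) + 45*sin(3*s)/4 + 8*cos(s) + 8*cos(2*s)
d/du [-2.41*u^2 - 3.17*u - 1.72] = -4.82*u - 3.17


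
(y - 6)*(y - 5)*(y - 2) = y^3 - 13*y^2 + 52*y - 60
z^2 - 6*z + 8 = (z - 4)*(z - 2)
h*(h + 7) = h^2 + 7*h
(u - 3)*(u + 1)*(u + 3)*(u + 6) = u^4 + 7*u^3 - 3*u^2 - 63*u - 54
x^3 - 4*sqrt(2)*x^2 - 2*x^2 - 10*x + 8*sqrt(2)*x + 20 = (x - 2)*(x - 5*sqrt(2))*(x + sqrt(2))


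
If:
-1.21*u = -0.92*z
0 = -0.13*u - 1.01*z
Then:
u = 0.00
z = 0.00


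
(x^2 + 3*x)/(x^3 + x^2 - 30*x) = (x + 3)/(x^2 + x - 30)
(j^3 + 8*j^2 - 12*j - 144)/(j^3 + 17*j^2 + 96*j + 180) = (j - 4)/(j + 5)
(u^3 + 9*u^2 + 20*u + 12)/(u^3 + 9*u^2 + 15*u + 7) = (u^2 + 8*u + 12)/(u^2 + 8*u + 7)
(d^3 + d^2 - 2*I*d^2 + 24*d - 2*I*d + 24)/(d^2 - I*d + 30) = (d^2 + d*(1 + 4*I) + 4*I)/(d + 5*I)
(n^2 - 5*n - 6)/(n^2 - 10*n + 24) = (n + 1)/(n - 4)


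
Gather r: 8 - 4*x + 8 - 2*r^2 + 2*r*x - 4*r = -2*r^2 + r*(2*x - 4) - 4*x + 16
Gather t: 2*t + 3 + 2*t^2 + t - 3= 2*t^2 + 3*t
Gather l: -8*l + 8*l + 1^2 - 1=0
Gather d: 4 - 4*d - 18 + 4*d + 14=0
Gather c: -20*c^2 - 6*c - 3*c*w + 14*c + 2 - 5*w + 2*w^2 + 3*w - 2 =-20*c^2 + c*(8 - 3*w) + 2*w^2 - 2*w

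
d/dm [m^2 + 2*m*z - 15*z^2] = 2*m + 2*z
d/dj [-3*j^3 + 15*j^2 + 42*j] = -9*j^2 + 30*j + 42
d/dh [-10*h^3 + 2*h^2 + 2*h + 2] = -30*h^2 + 4*h + 2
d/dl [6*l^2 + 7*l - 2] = 12*l + 7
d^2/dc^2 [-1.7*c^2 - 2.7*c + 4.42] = -3.40000000000000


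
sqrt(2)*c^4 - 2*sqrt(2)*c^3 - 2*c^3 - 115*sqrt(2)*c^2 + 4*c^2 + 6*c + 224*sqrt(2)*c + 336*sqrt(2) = (c - 3)*(c - 8*sqrt(2))*(c + 7*sqrt(2))*(sqrt(2)*c + sqrt(2))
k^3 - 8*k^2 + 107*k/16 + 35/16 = (k - 7)*(k - 5/4)*(k + 1/4)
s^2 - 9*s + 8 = (s - 8)*(s - 1)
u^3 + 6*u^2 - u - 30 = (u - 2)*(u + 3)*(u + 5)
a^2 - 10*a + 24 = (a - 6)*(a - 4)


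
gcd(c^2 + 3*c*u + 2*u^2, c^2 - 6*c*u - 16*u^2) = c + 2*u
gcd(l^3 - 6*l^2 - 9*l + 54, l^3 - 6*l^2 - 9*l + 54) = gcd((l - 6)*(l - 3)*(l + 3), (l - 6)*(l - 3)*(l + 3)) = l^3 - 6*l^2 - 9*l + 54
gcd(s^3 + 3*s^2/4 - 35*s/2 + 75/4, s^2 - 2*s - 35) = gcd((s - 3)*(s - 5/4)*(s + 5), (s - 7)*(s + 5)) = s + 5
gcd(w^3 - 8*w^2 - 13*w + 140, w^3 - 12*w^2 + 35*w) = w^2 - 12*w + 35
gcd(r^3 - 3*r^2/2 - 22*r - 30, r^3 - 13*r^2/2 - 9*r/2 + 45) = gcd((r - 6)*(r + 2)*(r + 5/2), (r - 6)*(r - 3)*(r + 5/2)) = r^2 - 7*r/2 - 15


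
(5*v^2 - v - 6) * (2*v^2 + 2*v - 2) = 10*v^4 + 8*v^3 - 24*v^2 - 10*v + 12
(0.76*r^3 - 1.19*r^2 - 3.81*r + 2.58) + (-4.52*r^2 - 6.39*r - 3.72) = 0.76*r^3 - 5.71*r^2 - 10.2*r - 1.14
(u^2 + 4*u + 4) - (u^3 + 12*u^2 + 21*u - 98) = -u^3 - 11*u^2 - 17*u + 102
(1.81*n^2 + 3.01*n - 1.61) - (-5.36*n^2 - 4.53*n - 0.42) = 7.17*n^2 + 7.54*n - 1.19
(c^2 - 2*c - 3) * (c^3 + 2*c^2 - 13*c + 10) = c^5 - 20*c^3 + 30*c^2 + 19*c - 30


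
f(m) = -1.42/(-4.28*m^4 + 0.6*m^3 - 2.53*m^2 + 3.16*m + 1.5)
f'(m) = -1.42*(17.12*m^3 - 1.8*m^2 + 5.06*m - 3.16)/(-4.28*m^4 + 0.6*m^3 - 2.53*m^2 + 3.16*m + 1.5)^2 = (-24.3104*m^3 + 2.556*m^2 - 7.1852*m + 4.4872)/(-4.28*m^4 + 0.6*m^3 - 2.53*m^2 + 3.16*m + 1.5)^2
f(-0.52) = 1.16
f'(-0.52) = 8.22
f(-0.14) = -1.41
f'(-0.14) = 5.56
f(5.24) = 0.00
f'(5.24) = -0.00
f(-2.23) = 0.01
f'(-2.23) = 0.02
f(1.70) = 0.04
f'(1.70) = -0.11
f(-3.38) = 0.00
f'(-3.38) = 0.00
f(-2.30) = 0.01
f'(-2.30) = 0.02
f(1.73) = 0.04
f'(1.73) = -0.10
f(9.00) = 0.00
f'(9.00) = -0.00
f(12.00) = 0.00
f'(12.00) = -0.00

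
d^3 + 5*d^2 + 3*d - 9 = (d - 1)*(d + 3)^2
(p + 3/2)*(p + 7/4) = p^2 + 13*p/4 + 21/8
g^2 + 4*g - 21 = (g - 3)*(g + 7)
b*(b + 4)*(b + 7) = b^3 + 11*b^2 + 28*b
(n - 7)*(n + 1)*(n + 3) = n^3 - 3*n^2 - 25*n - 21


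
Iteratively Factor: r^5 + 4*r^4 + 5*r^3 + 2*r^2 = (r + 2)*(r^4 + 2*r^3 + r^2) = (r + 1)*(r + 2)*(r^3 + r^2) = r*(r + 1)*(r + 2)*(r^2 + r) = r^2*(r + 1)*(r + 2)*(r + 1)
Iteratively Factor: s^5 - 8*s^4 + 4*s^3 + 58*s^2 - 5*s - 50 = (s + 2)*(s^4 - 10*s^3 + 24*s^2 + 10*s - 25) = (s - 5)*(s + 2)*(s^3 - 5*s^2 - s + 5) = (s - 5)*(s - 1)*(s + 2)*(s^2 - 4*s - 5) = (s - 5)*(s - 1)*(s + 1)*(s + 2)*(s - 5)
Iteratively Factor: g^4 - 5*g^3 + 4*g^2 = (g - 1)*(g^3 - 4*g^2) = g*(g - 1)*(g^2 - 4*g) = g^2*(g - 1)*(g - 4)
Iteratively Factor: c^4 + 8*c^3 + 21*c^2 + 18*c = (c + 3)*(c^3 + 5*c^2 + 6*c) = (c + 3)^2*(c^2 + 2*c) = (c + 2)*(c + 3)^2*(c)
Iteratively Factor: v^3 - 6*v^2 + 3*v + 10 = (v - 5)*(v^2 - v - 2) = (v - 5)*(v - 2)*(v + 1)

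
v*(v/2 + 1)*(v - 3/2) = v^3/2 + v^2/4 - 3*v/2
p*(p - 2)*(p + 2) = p^3 - 4*p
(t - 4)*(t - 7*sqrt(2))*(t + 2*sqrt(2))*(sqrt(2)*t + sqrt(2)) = sqrt(2)*t^4 - 10*t^3 - 3*sqrt(2)*t^3 - 32*sqrt(2)*t^2 + 30*t^2 + 40*t + 84*sqrt(2)*t + 112*sqrt(2)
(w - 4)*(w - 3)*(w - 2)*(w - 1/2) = w^4 - 19*w^3/2 + 61*w^2/2 - 37*w + 12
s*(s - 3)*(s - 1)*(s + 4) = s^4 - 13*s^2 + 12*s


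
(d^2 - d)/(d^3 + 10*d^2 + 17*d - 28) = d/(d^2 + 11*d + 28)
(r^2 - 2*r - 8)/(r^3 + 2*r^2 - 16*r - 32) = 1/(r + 4)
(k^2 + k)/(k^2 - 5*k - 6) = k/(k - 6)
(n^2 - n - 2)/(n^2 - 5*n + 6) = (n + 1)/(n - 3)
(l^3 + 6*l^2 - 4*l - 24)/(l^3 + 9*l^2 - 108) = (l^2 - 4)/(l^2 + 3*l - 18)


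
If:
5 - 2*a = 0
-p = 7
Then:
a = 5/2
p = -7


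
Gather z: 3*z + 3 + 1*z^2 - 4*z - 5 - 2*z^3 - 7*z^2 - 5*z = -2*z^3 - 6*z^2 - 6*z - 2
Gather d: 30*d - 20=30*d - 20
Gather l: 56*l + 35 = 56*l + 35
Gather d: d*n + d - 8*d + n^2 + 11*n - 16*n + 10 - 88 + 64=d*(n - 7) + n^2 - 5*n - 14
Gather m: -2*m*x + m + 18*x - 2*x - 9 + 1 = m*(1 - 2*x) + 16*x - 8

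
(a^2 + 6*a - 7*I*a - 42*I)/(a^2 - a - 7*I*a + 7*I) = (a + 6)/(a - 1)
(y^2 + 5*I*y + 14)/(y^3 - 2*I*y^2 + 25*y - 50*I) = (y + 7*I)/(y^2 + 25)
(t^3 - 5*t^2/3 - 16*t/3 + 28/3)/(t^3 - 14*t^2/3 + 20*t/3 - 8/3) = (3*t + 7)/(3*t - 2)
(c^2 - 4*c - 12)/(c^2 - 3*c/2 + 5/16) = 16*(c^2 - 4*c - 12)/(16*c^2 - 24*c + 5)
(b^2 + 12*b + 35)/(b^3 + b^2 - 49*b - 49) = (b + 5)/(b^2 - 6*b - 7)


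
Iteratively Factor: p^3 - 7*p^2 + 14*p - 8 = (p - 2)*(p^2 - 5*p + 4) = (p - 2)*(p - 1)*(p - 4)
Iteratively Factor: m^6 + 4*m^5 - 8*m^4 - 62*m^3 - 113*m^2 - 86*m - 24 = (m + 1)*(m^5 + 3*m^4 - 11*m^3 - 51*m^2 - 62*m - 24) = (m - 4)*(m + 1)*(m^4 + 7*m^3 + 17*m^2 + 17*m + 6) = (m - 4)*(m + 1)*(m + 2)*(m^3 + 5*m^2 + 7*m + 3) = (m - 4)*(m + 1)^2*(m + 2)*(m^2 + 4*m + 3) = (m - 4)*(m + 1)^2*(m + 2)*(m + 3)*(m + 1)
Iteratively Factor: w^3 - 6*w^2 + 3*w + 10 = (w - 2)*(w^2 - 4*w - 5) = (w - 2)*(w + 1)*(w - 5)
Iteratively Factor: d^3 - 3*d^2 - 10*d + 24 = (d + 3)*(d^2 - 6*d + 8) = (d - 2)*(d + 3)*(d - 4)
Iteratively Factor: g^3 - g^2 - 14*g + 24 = (g + 4)*(g^2 - 5*g + 6) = (g - 2)*(g + 4)*(g - 3)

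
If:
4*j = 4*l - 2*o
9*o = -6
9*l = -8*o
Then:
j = 25/27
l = 16/27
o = -2/3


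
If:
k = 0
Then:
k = 0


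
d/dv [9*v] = 9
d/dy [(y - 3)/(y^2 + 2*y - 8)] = (y^2 + 2*y - 2*(y - 3)*(y + 1) - 8)/(y^2 + 2*y - 8)^2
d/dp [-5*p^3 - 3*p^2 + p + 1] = -15*p^2 - 6*p + 1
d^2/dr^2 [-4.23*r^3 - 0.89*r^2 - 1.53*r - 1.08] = -25.38*r - 1.78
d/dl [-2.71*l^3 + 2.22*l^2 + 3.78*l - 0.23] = -8.13*l^2 + 4.44*l + 3.78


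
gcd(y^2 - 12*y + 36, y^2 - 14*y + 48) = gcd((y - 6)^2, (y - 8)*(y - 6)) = y - 6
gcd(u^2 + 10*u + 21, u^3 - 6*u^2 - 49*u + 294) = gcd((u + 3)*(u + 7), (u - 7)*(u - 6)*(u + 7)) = u + 7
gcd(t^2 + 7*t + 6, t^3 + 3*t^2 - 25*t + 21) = 1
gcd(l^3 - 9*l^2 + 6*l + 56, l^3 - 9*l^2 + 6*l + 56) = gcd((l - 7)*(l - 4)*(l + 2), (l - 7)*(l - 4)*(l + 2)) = l^3 - 9*l^2 + 6*l + 56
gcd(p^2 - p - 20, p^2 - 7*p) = 1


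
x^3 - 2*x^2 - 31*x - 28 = (x - 7)*(x + 1)*(x + 4)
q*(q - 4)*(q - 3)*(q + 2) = q^4 - 5*q^3 - 2*q^2 + 24*q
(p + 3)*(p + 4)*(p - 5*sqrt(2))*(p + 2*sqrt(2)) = p^4 - 3*sqrt(2)*p^3 + 7*p^3 - 21*sqrt(2)*p^2 - 8*p^2 - 140*p - 36*sqrt(2)*p - 240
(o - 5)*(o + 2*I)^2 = o^3 - 5*o^2 + 4*I*o^2 - 4*o - 20*I*o + 20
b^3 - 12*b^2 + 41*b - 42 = (b - 7)*(b - 3)*(b - 2)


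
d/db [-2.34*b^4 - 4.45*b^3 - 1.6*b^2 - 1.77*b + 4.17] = -9.36*b^3 - 13.35*b^2 - 3.2*b - 1.77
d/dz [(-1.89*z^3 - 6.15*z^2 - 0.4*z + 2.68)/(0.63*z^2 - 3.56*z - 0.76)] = (-1.1907*z^4 + 13.4568*z^3 + 26.4552*z^2 + 5.9712*z + 9.8448)/(0.3969*z^4 - 4.4856*z^3 + 11.716*z^2 + 5.4112*z + 0.5776)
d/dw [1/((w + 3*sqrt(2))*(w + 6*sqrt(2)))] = (-2*w - 9*sqrt(2))/(w^4 + 18*sqrt(2)*w^3 + 234*w^2 + 648*sqrt(2)*w + 1296)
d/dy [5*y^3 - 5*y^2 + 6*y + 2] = 15*y^2 - 10*y + 6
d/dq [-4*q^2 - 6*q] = -8*q - 6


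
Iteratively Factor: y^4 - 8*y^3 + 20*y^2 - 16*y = (y - 4)*(y^3 - 4*y^2 + 4*y) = (y - 4)*(y - 2)*(y^2 - 2*y) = y*(y - 4)*(y - 2)*(y - 2)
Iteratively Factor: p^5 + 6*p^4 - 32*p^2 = (p)*(p^4 + 6*p^3 - 32*p) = p*(p + 4)*(p^3 + 2*p^2 - 8*p) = p*(p + 4)^2*(p^2 - 2*p) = p^2*(p + 4)^2*(p - 2)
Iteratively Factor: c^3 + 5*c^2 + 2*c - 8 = (c + 4)*(c^2 + c - 2) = (c - 1)*(c + 4)*(c + 2)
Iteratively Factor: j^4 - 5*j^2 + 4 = (j - 2)*(j^3 + 2*j^2 - j - 2) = (j - 2)*(j + 2)*(j^2 - 1) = (j - 2)*(j + 1)*(j + 2)*(j - 1)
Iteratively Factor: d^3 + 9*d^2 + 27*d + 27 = (d + 3)*(d^2 + 6*d + 9) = (d + 3)^2*(d + 3)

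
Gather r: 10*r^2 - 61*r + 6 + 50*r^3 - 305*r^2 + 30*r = 50*r^3 - 295*r^2 - 31*r + 6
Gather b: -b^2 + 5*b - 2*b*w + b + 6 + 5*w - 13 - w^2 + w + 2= -b^2 + b*(6 - 2*w) - w^2 + 6*w - 5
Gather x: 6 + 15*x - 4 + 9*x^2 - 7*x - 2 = 9*x^2 + 8*x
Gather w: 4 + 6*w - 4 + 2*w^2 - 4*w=2*w^2 + 2*w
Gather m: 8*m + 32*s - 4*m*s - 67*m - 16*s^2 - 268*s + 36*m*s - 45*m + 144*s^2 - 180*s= m*(32*s - 104) + 128*s^2 - 416*s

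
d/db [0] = 0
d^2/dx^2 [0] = 0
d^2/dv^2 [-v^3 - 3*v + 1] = -6*v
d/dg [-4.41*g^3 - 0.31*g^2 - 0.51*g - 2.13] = -13.23*g^2 - 0.62*g - 0.51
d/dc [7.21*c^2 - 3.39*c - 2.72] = 14.42*c - 3.39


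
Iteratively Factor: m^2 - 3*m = (m)*(m - 3)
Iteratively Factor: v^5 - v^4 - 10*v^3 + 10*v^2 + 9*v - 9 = (v + 1)*(v^4 - 2*v^3 - 8*v^2 + 18*v - 9) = (v - 1)*(v + 1)*(v^3 - v^2 - 9*v + 9) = (v - 1)^2*(v + 1)*(v^2 - 9) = (v - 3)*(v - 1)^2*(v + 1)*(v + 3)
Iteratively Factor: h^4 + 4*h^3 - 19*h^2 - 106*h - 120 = (h + 2)*(h^3 + 2*h^2 - 23*h - 60) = (h + 2)*(h + 3)*(h^2 - h - 20) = (h - 5)*(h + 2)*(h + 3)*(h + 4)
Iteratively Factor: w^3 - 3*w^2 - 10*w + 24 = (w - 4)*(w^2 + w - 6) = (w - 4)*(w - 2)*(w + 3)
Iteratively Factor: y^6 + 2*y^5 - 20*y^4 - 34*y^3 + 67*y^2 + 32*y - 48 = (y - 4)*(y^5 + 6*y^4 + 4*y^3 - 18*y^2 - 5*y + 12) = (y - 4)*(y - 1)*(y^4 + 7*y^3 + 11*y^2 - 7*y - 12) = (y - 4)*(y - 1)^2*(y^3 + 8*y^2 + 19*y + 12) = (y - 4)*(y - 1)^2*(y + 1)*(y^2 + 7*y + 12) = (y - 4)*(y - 1)^2*(y + 1)*(y + 3)*(y + 4)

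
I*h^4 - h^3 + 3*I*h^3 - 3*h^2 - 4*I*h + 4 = (h + 2)^2*(h + I)*(I*h - I)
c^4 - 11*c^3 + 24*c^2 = c^2*(c - 8)*(c - 3)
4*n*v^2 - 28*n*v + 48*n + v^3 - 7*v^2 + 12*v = (4*n + v)*(v - 4)*(v - 3)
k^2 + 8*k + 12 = (k + 2)*(k + 6)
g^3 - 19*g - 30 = (g - 5)*(g + 2)*(g + 3)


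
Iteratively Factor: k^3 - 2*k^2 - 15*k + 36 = (k - 3)*(k^2 + k - 12) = (k - 3)*(k + 4)*(k - 3)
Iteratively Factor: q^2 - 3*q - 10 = (q + 2)*(q - 5)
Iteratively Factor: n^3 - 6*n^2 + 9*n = (n - 3)*(n^2 - 3*n) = (n - 3)^2*(n)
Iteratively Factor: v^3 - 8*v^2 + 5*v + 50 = (v - 5)*(v^2 - 3*v - 10) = (v - 5)^2*(v + 2)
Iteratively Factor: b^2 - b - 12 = (b - 4)*(b + 3)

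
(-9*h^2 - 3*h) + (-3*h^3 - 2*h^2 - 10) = -3*h^3 - 11*h^2 - 3*h - 10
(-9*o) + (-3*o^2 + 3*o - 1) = -3*o^2 - 6*o - 1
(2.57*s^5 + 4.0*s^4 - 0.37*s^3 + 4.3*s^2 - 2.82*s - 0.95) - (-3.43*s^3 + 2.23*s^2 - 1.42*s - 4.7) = 2.57*s^5 + 4.0*s^4 + 3.06*s^3 + 2.07*s^2 - 1.4*s + 3.75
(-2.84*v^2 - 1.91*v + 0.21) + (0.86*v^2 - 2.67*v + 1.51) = -1.98*v^2 - 4.58*v + 1.72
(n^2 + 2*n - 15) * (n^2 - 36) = n^4 + 2*n^3 - 51*n^2 - 72*n + 540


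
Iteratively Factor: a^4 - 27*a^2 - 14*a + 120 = (a + 3)*(a^3 - 3*a^2 - 18*a + 40) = (a - 5)*(a + 3)*(a^2 + 2*a - 8) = (a - 5)*(a + 3)*(a + 4)*(a - 2)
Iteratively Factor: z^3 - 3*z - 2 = (z - 2)*(z^2 + 2*z + 1) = (z - 2)*(z + 1)*(z + 1)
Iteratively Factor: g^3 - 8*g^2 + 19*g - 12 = (g - 4)*(g^2 - 4*g + 3) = (g - 4)*(g - 3)*(g - 1)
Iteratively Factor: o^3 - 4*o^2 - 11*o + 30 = (o - 2)*(o^2 - 2*o - 15) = (o - 5)*(o - 2)*(o + 3)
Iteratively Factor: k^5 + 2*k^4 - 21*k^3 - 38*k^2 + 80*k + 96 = (k - 4)*(k^4 + 6*k^3 + 3*k^2 - 26*k - 24) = (k - 4)*(k - 2)*(k^3 + 8*k^2 + 19*k + 12) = (k - 4)*(k - 2)*(k + 3)*(k^2 + 5*k + 4) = (k - 4)*(k - 2)*(k + 1)*(k + 3)*(k + 4)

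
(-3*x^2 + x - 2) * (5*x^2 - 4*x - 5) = -15*x^4 + 17*x^3 + x^2 + 3*x + 10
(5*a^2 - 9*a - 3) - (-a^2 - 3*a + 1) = 6*a^2 - 6*a - 4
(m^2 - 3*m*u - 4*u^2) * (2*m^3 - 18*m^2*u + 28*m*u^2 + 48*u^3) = 2*m^5 - 24*m^4*u + 74*m^3*u^2 + 36*m^2*u^3 - 256*m*u^4 - 192*u^5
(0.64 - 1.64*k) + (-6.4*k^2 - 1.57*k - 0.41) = -6.4*k^2 - 3.21*k + 0.23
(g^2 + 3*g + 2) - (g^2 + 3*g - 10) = 12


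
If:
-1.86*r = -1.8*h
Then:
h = 1.03333333333333*r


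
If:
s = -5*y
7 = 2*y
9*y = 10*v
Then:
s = -35/2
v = 63/20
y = 7/2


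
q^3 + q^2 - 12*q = q*(q - 3)*(q + 4)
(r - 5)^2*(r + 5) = r^3 - 5*r^2 - 25*r + 125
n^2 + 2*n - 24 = (n - 4)*(n + 6)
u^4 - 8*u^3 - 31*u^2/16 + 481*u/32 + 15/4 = (u - 8)*(u - 3/2)*(u + 1/4)*(u + 5/4)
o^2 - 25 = (o - 5)*(o + 5)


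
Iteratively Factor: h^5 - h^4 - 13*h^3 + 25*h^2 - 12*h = (h - 1)*(h^4 - 13*h^2 + 12*h) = (h - 3)*(h - 1)*(h^3 + 3*h^2 - 4*h) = h*(h - 3)*(h - 1)*(h^2 + 3*h - 4) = h*(h - 3)*(h - 1)^2*(h + 4)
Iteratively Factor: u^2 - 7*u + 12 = (u - 3)*(u - 4)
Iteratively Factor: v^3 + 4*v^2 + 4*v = (v + 2)*(v^2 + 2*v) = (v + 2)^2*(v)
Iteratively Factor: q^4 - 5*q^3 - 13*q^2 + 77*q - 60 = (q + 4)*(q^3 - 9*q^2 + 23*q - 15) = (q - 3)*(q + 4)*(q^2 - 6*q + 5) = (q - 3)*(q - 1)*(q + 4)*(q - 5)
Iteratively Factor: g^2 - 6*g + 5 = (g - 5)*(g - 1)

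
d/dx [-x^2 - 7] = -2*x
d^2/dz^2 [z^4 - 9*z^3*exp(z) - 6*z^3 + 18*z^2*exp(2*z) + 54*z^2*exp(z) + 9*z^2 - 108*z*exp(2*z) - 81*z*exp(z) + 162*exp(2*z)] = -9*z^3*exp(z) + 72*z^2*exp(2*z) + 12*z^2 - 288*z*exp(2*z) + 81*z*exp(z) - 36*z + 252*exp(2*z) - 54*exp(z) + 18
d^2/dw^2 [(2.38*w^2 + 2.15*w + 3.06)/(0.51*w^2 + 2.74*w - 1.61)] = (-5.533194*w^3 + 16.500744*w^2 + 36.248454*w + 82.27906)/(0.132651*w^6 + 2.138022*w^5 + 10.230345*w^4 + 7.07194*w^3 - 32.295795*w^2 + 21.307062*w - 4.173281)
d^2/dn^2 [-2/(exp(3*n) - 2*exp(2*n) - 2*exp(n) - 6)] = 2*(2*(-3*exp(2*n) + 4*exp(n) + 2)^2*exp(n) + (9*exp(2*n) - 8*exp(n) - 2)*(-exp(3*n) + 2*exp(2*n) + 2*exp(n) + 6))*exp(n)/(-exp(3*n) + 2*exp(2*n) + 2*exp(n) + 6)^3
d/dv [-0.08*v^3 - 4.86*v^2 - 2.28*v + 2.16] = -0.24*v^2 - 9.72*v - 2.28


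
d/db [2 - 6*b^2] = -12*b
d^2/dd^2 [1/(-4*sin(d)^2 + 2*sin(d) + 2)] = (16*sin(d)^3 + 10*sin(d)^2 - 5*sin(d) + 6)/(2*(sin(d) - 1)^2*(2*sin(d) + 1)^3)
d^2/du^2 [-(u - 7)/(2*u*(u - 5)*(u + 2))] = (-3*u^5 + 51*u^4 - 187*u^3 - 21*u^2 + 630*u + 700)/(u^3*(u^6 - 9*u^5 - 3*u^4 + 153*u^3 + 30*u^2 - 900*u - 1000))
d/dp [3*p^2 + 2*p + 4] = 6*p + 2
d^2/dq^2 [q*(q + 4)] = 2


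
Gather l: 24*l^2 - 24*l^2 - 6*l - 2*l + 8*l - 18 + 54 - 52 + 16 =0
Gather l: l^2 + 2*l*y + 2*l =l^2 + l*(2*y + 2)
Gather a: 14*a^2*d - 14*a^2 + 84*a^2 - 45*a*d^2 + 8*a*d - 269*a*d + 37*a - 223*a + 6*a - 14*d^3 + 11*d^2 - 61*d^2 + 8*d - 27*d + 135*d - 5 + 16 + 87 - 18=a^2*(14*d + 70) + a*(-45*d^2 - 261*d - 180) - 14*d^3 - 50*d^2 + 116*d + 80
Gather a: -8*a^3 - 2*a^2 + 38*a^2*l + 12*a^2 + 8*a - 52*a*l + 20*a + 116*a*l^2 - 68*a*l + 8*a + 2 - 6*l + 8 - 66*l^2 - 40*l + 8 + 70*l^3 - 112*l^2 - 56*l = -8*a^3 + a^2*(38*l + 10) + a*(116*l^2 - 120*l + 36) + 70*l^3 - 178*l^2 - 102*l + 18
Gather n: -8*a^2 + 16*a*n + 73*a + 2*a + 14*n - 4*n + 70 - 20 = -8*a^2 + 75*a + n*(16*a + 10) + 50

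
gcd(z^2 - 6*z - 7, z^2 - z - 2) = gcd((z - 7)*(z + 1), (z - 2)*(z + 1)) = z + 1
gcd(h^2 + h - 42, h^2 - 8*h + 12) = h - 6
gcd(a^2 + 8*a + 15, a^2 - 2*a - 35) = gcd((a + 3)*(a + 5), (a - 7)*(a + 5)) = a + 5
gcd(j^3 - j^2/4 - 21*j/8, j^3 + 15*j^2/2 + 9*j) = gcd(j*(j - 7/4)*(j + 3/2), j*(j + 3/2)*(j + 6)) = j^2 + 3*j/2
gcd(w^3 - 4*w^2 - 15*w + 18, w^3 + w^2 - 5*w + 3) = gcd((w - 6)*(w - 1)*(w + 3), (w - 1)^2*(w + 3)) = w^2 + 2*w - 3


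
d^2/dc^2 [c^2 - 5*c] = 2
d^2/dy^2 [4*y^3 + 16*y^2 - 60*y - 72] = 24*y + 32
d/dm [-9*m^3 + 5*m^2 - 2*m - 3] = -27*m^2 + 10*m - 2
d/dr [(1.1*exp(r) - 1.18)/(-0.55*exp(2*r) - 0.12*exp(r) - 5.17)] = (0.605*exp(2*r) - 1.298*exp(r) - 5.8286)*exp(r)/(0.3025*exp(4*r) + 0.132*exp(3*r) + 5.7014*exp(2*r) + 1.2408*exp(r) + 26.7289)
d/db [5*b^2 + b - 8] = 10*b + 1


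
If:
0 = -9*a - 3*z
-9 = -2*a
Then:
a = 9/2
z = -27/2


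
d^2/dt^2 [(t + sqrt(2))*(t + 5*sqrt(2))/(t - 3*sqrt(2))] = 128/(t^3 - 9*sqrt(2)*t^2 + 54*t - 54*sqrt(2))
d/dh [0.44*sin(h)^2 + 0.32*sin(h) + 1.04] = (0.88*sin(h) + 0.32)*cos(h)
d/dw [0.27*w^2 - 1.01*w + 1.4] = 0.54*w - 1.01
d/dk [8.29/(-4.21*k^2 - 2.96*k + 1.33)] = (69.8018*k + 24.5384)/(4.21*k^2 + 2.96*k - 1.33)^2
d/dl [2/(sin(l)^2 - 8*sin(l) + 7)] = 4*(4 - sin(l))*cos(l)/(sin(l)^2 - 8*sin(l) + 7)^2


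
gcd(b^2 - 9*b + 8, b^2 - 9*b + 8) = b^2 - 9*b + 8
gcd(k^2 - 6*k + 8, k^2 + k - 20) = k - 4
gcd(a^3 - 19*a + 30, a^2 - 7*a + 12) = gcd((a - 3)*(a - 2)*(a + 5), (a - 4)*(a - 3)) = a - 3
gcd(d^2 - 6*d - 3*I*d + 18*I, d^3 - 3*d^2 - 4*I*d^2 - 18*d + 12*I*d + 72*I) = d - 6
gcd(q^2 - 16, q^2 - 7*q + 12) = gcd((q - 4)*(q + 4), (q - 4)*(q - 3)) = q - 4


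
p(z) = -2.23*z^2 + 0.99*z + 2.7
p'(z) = 0.99 - 4.46*z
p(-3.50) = -28.08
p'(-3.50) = 16.60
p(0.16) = 2.80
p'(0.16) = 0.28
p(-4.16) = -40.01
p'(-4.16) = 19.54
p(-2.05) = -8.70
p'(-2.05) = 10.13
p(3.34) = -18.87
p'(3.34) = -13.91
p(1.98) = -4.08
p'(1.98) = -7.84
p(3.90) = -27.36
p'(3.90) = -16.40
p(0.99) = 1.49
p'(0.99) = -3.43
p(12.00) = -306.54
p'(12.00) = -52.53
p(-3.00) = -20.34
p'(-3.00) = 14.37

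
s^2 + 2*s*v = s*(s + 2*v)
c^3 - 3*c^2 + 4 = (c - 2)^2*(c + 1)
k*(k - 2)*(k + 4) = k^3 + 2*k^2 - 8*k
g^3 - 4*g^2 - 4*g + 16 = (g - 4)*(g - 2)*(g + 2)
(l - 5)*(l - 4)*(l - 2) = l^3 - 11*l^2 + 38*l - 40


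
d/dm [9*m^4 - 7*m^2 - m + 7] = 36*m^3 - 14*m - 1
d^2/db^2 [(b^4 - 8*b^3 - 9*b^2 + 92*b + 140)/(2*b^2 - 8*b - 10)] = (b^3 + 3*b^2 + 3*b - 7)/(b^3 + 3*b^2 + 3*b + 1)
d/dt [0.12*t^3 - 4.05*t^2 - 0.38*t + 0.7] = 0.36*t^2 - 8.1*t - 0.38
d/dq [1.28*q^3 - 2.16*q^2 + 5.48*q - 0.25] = 3.84*q^2 - 4.32*q + 5.48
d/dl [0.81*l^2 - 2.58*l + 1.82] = 1.62*l - 2.58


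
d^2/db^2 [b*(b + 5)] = 2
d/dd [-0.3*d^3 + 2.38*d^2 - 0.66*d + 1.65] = -0.9*d^2 + 4.76*d - 0.66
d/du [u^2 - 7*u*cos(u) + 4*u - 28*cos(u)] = 7*u*sin(u) + 2*u + 28*sin(u) - 7*cos(u) + 4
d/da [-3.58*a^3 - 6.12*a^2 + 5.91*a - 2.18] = -10.74*a^2 - 12.24*a + 5.91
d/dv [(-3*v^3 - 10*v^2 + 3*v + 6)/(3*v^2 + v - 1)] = (-9*v^4 - 6*v^3 - 10*v^2 - 16*v - 9)/(9*v^4 + 6*v^3 - 5*v^2 - 2*v + 1)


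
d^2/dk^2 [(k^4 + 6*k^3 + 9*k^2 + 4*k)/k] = 6*k + 12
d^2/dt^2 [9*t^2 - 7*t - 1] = 18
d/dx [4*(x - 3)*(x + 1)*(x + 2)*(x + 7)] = 16*x^3 + 84*x^2 - 56*x - 220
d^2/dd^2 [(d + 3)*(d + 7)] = 2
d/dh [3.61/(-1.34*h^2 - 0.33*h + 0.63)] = (9.6748*h + 1.1913)/(1.34*h^2 + 0.33*h - 0.63)^2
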